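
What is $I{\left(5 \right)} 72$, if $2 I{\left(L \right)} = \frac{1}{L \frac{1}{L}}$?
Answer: $36$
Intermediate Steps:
$I{\left(L \right)} = \frac{1}{2}$ ($I{\left(L \right)} = \frac{1}{2 \frac{L}{L}} = \frac{1}{2 \cdot 1} = \frac{1}{2} \cdot 1 = \frac{1}{2}$)
$I{\left(5 \right)} 72 = \frac{1}{2} \cdot 72 = 36$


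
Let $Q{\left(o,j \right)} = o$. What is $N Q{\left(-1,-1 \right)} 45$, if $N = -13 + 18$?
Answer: $-225$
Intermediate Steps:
$N = 5$
$N Q{\left(-1,-1 \right)} 45 = 5 \left(-1\right) 45 = \left(-5\right) 45 = -225$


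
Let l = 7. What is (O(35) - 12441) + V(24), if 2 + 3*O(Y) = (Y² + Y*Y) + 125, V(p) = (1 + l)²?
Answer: -34558/3 ≈ -11519.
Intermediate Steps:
V(p) = 64 (V(p) = (1 + 7)² = 8² = 64)
O(Y) = 41 + 2*Y²/3 (O(Y) = -⅔ + ((Y² + Y*Y) + 125)/3 = -⅔ + ((Y² + Y²) + 125)/3 = -⅔ + (2*Y² + 125)/3 = -⅔ + (125 + 2*Y²)/3 = -⅔ + (125/3 + 2*Y²/3) = 41 + 2*Y²/3)
(O(35) - 12441) + V(24) = ((41 + (⅔)*35²) - 12441) + 64 = ((41 + (⅔)*1225) - 12441) + 64 = ((41 + 2450/3) - 12441) + 64 = (2573/3 - 12441) + 64 = -34750/3 + 64 = -34558/3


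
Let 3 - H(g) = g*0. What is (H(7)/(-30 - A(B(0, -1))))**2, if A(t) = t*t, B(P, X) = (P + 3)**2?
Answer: 1/1369 ≈ 0.00073046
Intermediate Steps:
B(P, X) = (3 + P)**2
H(g) = 3 (H(g) = 3 - g*0 = 3 - 1*0 = 3 + 0 = 3)
A(t) = t**2
(H(7)/(-30 - A(B(0, -1))))**2 = (3/(-30 - ((3 + 0)**2)**2))**2 = (3/(-30 - (3**2)**2))**2 = (3/(-30 - 1*9**2))**2 = (3/(-30 - 1*81))**2 = (3/(-30 - 81))**2 = (3/(-111))**2 = (3*(-1/111))**2 = (-1/37)**2 = 1/1369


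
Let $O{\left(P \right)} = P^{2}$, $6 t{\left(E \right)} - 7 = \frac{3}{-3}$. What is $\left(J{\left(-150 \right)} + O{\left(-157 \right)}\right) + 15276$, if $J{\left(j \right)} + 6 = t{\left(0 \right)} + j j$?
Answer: $62420$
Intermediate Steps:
$t{\left(E \right)} = 1$ ($t{\left(E \right)} = \frac{7}{6} + \frac{3 \frac{1}{-3}}{6} = \frac{7}{6} + \frac{3 \left(- \frac{1}{3}\right)}{6} = \frac{7}{6} + \frac{1}{6} \left(-1\right) = \frac{7}{6} - \frac{1}{6} = 1$)
$J{\left(j \right)} = -5 + j^{2}$ ($J{\left(j \right)} = -6 + \left(1 + j j\right) = -6 + \left(1 + j^{2}\right) = -5 + j^{2}$)
$\left(J{\left(-150 \right)} + O{\left(-157 \right)}\right) + 15276 = \left(\left(-5 + \left(-150\right)^{2}\right) + \left(-157\right)^{2}\right) + 15276 = \left(\left(-5 + 22500\right) + 24649\right) + 15276 = \left(22495 + 24649\right) + 15276 = 47144 + 15276 = 62420$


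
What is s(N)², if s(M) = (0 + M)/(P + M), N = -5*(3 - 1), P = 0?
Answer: 1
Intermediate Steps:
N = -10 (N = -5*2 = -10)
s(M) = 1 (s(M) = (0 + M)/(0 + M) = M/M = 1)
s(N)² = 1² = 1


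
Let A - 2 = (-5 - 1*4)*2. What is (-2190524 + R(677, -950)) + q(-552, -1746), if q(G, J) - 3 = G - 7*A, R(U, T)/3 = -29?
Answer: -2191048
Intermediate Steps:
A = -16 (A = 2 + (-5 - 1*4)*2 = 2 + (-5 - 4)*2 = 2 - 9*2 = 2 - 18 = -16)
R(U, T) = -87 (R(U, T) = 3*(-29) = -87)
q(G, J) = 115 + G (q(G, J) = 3 + (G - 7*(-16)) = 3 + (G + 112) = 3 + (112 + G) = 115 + G)
(-2190524 + R(677, -950)) + q(-552, -1746) = (-2190524 - 87) + (115 - 552) = -2190611 - 437 = -2191048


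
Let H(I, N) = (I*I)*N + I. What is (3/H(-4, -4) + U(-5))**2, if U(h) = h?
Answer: 117649/4624 ≈ 25.443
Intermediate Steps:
H(I, N) = I + N*I**2 (H(I, N) = I**2*N + I = N*I**2 + I = I + N*I**2)
(3/H(-4, -4) + U(-5))**2 = (3/((-4*(1 - 4*(-4)))) - 5)**2 = (3/((-4*(1 + 16))) - 5)**2 = (3/((-4*17)) - 5)**2 = (3/(-68) - 5)**2 = (3*(-1/68) - 5)**2 = (-3/68 - 5)**2 = (-343/68)**2 = 117649/4624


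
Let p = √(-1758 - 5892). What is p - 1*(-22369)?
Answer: 22369 + 15*I*√34 ≈ 22369.0 + 87.464*I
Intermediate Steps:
p = 15*I*√34 (p = √(-7650) = 15*I*√34 ≈ 87.464*I)
p - 1*(-22369) = 15*I*√34 - 1*(-22369) = 15*I*√34 + 22369 = 22369 + 15*I*√34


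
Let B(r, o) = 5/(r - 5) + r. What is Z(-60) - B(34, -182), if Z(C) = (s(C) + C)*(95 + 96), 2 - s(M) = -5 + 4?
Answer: -316714/29 ≈ -10921.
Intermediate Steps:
B(r, o) = r + 5/(-5 + r) (B(r, o) = 5/(-5 + r) + r = r + 5/(-5 + r))
s(M) = 3 (s(M) = 2 - (-5 + 4) = 2 - 1*(-1) = 2 + 1 = 3)
Z(C) = 573 + 191*C (Z(C) = (3 + C)*(95 + 96) = (3 + C)*191 = 573 + 191*C)
Z(-60) - B(34, -182) = (573 + 191*(-60)) - (5 + 34**2 - 5*34)/(-5 + 34) = (573 - 11460) - (5 + 1156 - 170)/29 = -10887 - 991/29 = -316714/29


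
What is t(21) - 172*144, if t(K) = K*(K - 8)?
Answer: -24495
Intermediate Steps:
t(K) = K*(-8 + K)
t(21) - 172*144 = 21*(-8 + 21) - 172*144 = 21*13 - 24768 = 273 - 24768 = -24495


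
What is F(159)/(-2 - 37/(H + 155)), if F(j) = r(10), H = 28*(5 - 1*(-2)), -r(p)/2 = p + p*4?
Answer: 35100/739 ≈ 47.497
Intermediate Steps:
r(p) = -10*p (r(p) = -2*(p + p*4) = -2*(p + 4*p) = -10*p)
H = 196 (H = 28*(5 + 2) = 28*7 = 196)
F(j) = -100 (F(j) = -10*10 = -100)
F(159)/(-2 - 37/(H + 155)) = -100/(-2 - 37/(196 + 155)) = -100/(-2 - 37/351) = -100/(-739/351) = -100*(-351/739) = 35100/739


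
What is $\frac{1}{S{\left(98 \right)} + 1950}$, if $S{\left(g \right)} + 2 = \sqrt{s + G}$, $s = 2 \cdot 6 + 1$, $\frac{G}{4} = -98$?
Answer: $\frac{1948}{3795083} - \frac{i \sqrt{379}}{3795083} \approx 0.0005133 - 5.1298 \cdot 10^{-6} i$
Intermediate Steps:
$G = -392$ ($G = 4 \left(-98\right) = -392$)
$s = 13$ ($s = 12 + 1 = 13$)
$S{\left(g \right)} = -2 + i \sqrt{379}$ ($S{\left(g \right)} = -2 + \sqrt{13 - 392} = -2 + \sqrt{-379} = -2 + i \sqrt{379}$)
$\frac{1}{S{\left(98 \right)} + 1950} = \frac{1}{\left(-2 + i \sqrt{379}\right) + 1950} = \frac{1}{1948 + i \sqrt{379}}$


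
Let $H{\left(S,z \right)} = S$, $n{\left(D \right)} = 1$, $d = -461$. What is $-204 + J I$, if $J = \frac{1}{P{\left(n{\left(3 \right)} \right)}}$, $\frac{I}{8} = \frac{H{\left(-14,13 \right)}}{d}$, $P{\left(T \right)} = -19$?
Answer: $- \frac{1786948}{8759} \approx -204.01$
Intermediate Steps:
$I = \frac{112}{461}$ ($I = 8 \left(- \frac{14}{-461}\right) = 8 \left(\left(-14\right) \left(- \frac{1}{461}\right)\right) = 8 \cdot \frac{14}{461} = \frac{112}{461} \approx 0.24295$)
$J = - \frac{1}{19}$ ($J = \frac{1}{-19} = - \frac{1}{19} \approx -0.052632$)
$-204 + J I = -204 - \frac{112}{8759} = - \frac{1786948}{8759}$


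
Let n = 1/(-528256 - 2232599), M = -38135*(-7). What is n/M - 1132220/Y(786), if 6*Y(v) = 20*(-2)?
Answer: 125166316050608174/736996437975 ≈ 1.6983e+5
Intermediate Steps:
Y(v) = -20/3 (Y(v) = (20*(-2))/6 = (⅙)*(-40) = -20/3)
M = 266945
n = -1/2760855 (n = 1/(-2760855) = -1/2760855 ≈ -3.6221e-7)
n/M - 1132220/Y(786) = -1/2760855/266945 - 1132220/(-20/3) = -1/2760855*1/266945 - 1132220*(-3/20) = -1/736996437975 + 169833 = 125166316050608174/736996437975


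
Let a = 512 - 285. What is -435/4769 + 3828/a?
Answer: 18156987/1082563 ≈ 16.772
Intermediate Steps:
a = 227
-435/4769 + 3828/a = -435/4769 + 3828/227 = 18156987/1082563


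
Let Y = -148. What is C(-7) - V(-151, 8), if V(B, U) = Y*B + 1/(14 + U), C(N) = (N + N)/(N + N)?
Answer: -491635/22 ≈ -22347.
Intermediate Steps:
C(N) = 1 (C(N) = (2*N)/((2*N)) = (2*N)*(1/(2*N)) = 1)
V(B, U) = 1/(14 + U) - 148*B (V(B, U) = -148*B + 1/(14 + U) = 1/(14 + U) - 148*B)
C(-7) - V(-151, 8) = 1 - (1 - 2072*(-151) - 148*(-151)*8)/(14 + 8) = 1 - (1 + 312872 + 178784)/22 = 1 - 491657/22 = -491635/22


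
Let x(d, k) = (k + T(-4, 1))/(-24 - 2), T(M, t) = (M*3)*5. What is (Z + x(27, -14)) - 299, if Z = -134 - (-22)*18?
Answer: -444/13 ≈ -34.154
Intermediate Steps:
T(M, t) = 15*M (T(M, t) = (3*M)*5 = 15*M)
Z = 262 (Z = -134 - 1*(-396) = -134 + 396 = 262)
x(d, k) = 30/13 - k/26 (x(d, k) = (k + 15*(-4))/(-24 - 2) = (k - 60)/(-26) = (-60 + k)*(-1/26) = 30/13 - k/26)
(Z + x(27, -14)) - 299 = (262 + (30/13 - 1/26*(-14))) - 299 = (262 + (30/13 + 7/13)) - 299 = (262 + 37/13) - 299 = 3443/13 - 299 = -444/13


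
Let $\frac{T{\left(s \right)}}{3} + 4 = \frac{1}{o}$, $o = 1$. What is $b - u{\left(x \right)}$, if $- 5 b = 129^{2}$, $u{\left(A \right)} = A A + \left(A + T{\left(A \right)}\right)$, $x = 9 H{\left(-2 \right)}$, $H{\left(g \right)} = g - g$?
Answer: $- \frac{16596}{5} \approx -3319.2$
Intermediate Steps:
$H{\left(g \right)} = 0$
$T{\left(s \right)} = -9$ ($T{\left(s \right)} = -12 + \frac{3}{1} = -12 + 3 \cdot 1 = -12 + 3 = -9$)
$x = 0$ ($x = 9 \cdot 0 = 0$)
$u{\left(A \right)} = -9 + A + A^{2}$ ($u{\left(A \right)} = A A + \left(A - 9\right) = A^{2} + \left(-9 + A\right) = -9 + A + A^{2}$)
$b = - \frac{16641}{5}$ ($b = - \frac{129^{2}}{5} = \left(- \frac{1}{5}\right) 16641 = - \frac{16641}{5} \approx -3328.2$)
$b - u{\left(x \right)} = - \frac{16641}{5} - \left(-9 + 0 + 0^{2}\right) = - \frac{16641}{5} - \left(-9 + 0 + 0\right) = - \frac{16641}{5} - -9 = - \frac{16641}{5} + 9 = - \frac{16596}{5}$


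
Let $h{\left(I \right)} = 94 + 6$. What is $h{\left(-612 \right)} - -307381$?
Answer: $307481$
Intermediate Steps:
$h{\left(I \right)} = 100$
$h{\left(-612 \right)} - -307381 = 100 - -307381 = 100 + 307381 = 307481$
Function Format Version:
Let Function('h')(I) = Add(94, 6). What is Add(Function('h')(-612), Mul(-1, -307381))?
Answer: 307481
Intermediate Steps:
Function('h')(I) = 100
Add(Function('h')(-612), Mul(-1, -307381)) = Add(100, Mul(-1, -307381)) = Add(100, 307381) = 307481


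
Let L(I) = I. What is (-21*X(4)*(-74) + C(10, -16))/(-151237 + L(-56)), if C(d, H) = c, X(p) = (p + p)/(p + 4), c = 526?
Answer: -2080/151293 ≈ -0.013748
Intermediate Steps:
X(p) = 2*p/(4 + p) (X(p) = (2*p)/(4 + p) = 2*p/(4 + p))
C(d, H) = 526
(-21*X(4)*(-74) + C(10, -16))/(-151237 + L(-56)) = (-42*4/(4 + 4)*(-74) + 526)/(-151237 - 56) = (-42*4/8*(-74) + 526)/(-151293) = (-42*4/8*(-74) + 526)*(-1/151293) = (-21*1*(-74) + 526)*(-1/151293) = (-21*(-74) + 526)*(-1/151293) = (1554 + 526)*(-1/151293) = 2080*(-1/151293) = -2080/151293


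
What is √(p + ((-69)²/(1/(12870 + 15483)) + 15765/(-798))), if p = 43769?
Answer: √9554351238082/266 ≈ 11620.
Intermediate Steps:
√(p + ((-69)²/(1/(12870 + 15483)) + 15765/(-798))) = √(43769 + ((-69)²/(1/(12870 + 15483)) + 15765/(-798))) = √(43769 + (4761/(1/28353) + 15765*(-1/798))) = √(43769 + (4761/(1/28353) - 5255/266)) = √(43769 + (4761*28353 - 5255/266)) = √(43769 + (134988633 - 5255/266)) = √(43769 + 35906971123/266) = √(35918613677/266) = √9554351238082/266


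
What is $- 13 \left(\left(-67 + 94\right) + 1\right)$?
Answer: $-364$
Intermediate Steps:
$- 13 \left(\left(-67 + 94\right) + 1\right) = - 13 \left(27 + 1\right) = \left(-13\right) 28 = -364$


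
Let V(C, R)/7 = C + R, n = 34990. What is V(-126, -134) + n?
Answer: 33170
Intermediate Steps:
V(C, R) = 7*C + 7*R (V(C, R) = 7*(C + R) = 7*C + 7*R)
V(-126, -134) + n = (7*(-126) + 7*(-134)) + 34990 = (-882 - 938) + 34990 = -1820 + 34990 = 33170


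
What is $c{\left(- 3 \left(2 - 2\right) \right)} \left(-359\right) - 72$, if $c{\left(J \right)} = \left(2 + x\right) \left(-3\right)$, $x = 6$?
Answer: $8544$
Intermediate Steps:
$c{\left(J \right)} = -24$ ($c{\left(J \right)} = \left(2 + 6\right) \left(-3\right) = 8 \left(-3\right) = -24$)
$c{\left(- 3 \left(2 - 2\right) \right)} \left(-359\right) - 72 = \left(-24\right) \left(-359\right) - 72 = 8616 - 72 = 8544$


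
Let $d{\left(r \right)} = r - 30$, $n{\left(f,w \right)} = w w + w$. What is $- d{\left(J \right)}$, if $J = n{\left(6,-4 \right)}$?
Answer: $18$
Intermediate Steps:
$n{\left(f,w \right)} = w + w^{2}$ ($n{\left(f,w \right)} = w^{2} + w = w + w^{2}$)
$J = 12$ ($J = - 4 \left(1 - 4\right) = \left(-4\right) \left(-3\right) = 12$)
$d{\left(r \right)} = -30 + r$
$- d{\left(J \right)} = - (-30 + 12) = \left(-1\right) \left(-18\right) = 18$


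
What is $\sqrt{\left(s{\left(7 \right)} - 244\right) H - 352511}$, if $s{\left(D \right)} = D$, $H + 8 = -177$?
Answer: $i \sqrt{308666} \approx 555.58 i$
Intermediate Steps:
$H = -185$ ($H = -8 - 177 = -185$)
$\sqrt{\left(s{\left(7 \right)} - 244\right) H - 352511} = \sqrt{\left(7 - 244\right) \left(-185\right) - 352511} = \sqrt{\left(-237\right) \left(-185\right) - 352511} = \sqrt{43845 - 352511} = \sqrt{-308666} = i \sqrt{308666}$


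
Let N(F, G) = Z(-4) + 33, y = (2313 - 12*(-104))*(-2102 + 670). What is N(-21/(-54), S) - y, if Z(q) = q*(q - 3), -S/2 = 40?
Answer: 5099413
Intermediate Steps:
S = -80 (S = -2*40 = -80)
y = -5099352 (y = (2313 + 1248)*(-1432) = 3561*(-1432) = -5099352)
Z(q) = q*(-3 + q)
N(F, G) = 61 (N(F, G) = -4*(-3 - 4) + 33 = -4*(-7) + 33 = 28 + 33 = 61)
N(-21/(-54), S) - y = 61 - 1*(-5099352) = 61 + 5099352 = 5099413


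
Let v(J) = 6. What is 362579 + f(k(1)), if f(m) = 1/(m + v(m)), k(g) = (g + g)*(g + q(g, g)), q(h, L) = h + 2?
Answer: 5076107/14 ≈ 3.6258e+5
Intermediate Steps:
q(h, L) = 2 + h
k(g) = 2*g*(2 + 2*g) (k(g) = (g + g)*(g + (2 + g)) = (2*g)*(2 + 2*g) = 2*g*(2 + 2*g))
f(m) = 1/(6 + m) (f(m) = 1/(m + 6) = 1/(6 + m))
362579 + f(k(1)) = 362579 + 1/(6 + 4*1*(1 + 1)) = 362579 + 1/(6 + 4*1*2) = 362579 + 1/(6 + 8) = 362579 + 1/14 = 5076107/14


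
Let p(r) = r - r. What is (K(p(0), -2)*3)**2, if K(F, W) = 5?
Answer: 225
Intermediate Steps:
p(r) = 0
(K(p(0), -2)*3)**2 = (5*3)**2 = 15**2 = 225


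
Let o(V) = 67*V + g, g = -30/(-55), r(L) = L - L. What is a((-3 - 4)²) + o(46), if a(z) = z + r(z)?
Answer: 34447/11 ≈ 3131.5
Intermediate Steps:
r(L) = 0
g = 6/11 (g = -30*(-1/55) = 6/11 ≈ 0.54545)
a(z) = z (a(z) = z + 0 = z)
o(V) = 6/11 + 67*V (o(V) = 67*V + 6/11 = 6/11 + 67*V)
a((-3 - 4)²) + o(46) = (-3 - 4)² + (6/11 + 67*46) = (-7)² + (6/11 + 3082) = 49 + 33908/11 = 34447/11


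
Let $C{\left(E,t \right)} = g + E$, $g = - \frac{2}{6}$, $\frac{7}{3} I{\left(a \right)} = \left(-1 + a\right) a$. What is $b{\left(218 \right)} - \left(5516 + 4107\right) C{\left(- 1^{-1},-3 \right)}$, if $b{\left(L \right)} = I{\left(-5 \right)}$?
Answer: $\frac{269714}{21} \approx 12844.0$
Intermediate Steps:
$I{\left(a \right)} = \frac{3 a \left(-1 + a\right)}{7}$ ($I{\left(a \right)} = \frac{3 \left(-1 + a\right) a}{7} = \frac{3 a \left(-1 + a\right)}{7}$)
$g = - \frac{1}{3}$ ($g = \left(-2\right) \frac{1}{6} = - \frac{1}{3} \approx -0.33333$)
$b{\left(L \right)} = \frac{90}{7}$ ($b{\left(L \right)} = \frac{3}{7} \left(-5\right) \left(-1 - 5\right) = \frac{3}{7} \left(-5\right) \left(-6\right) = \frac{90}{7}$)
$C{\left(E,t \right)} = - \frac{1}{3} + E$
$b{\left(218 \right)} - \left(5516 + 4107\right) C{\left(- 1^{-1},-3 \right)} = \frac{90}{7} - \left(5516 + 4107\right) \left(- \frac{1}{3} - 1^{-1}\right) = \frac{90}{7} - 9623 \left(- \frac{1}{3} - 1\right) = \frac{90}{7} - 9623 \left(- \frac{4}{3}\right) = \frac{90}{7} - - \frac{38492}{3} = \frac{90}{7} + \frac{38492}{3} = \frac{269714}{21}$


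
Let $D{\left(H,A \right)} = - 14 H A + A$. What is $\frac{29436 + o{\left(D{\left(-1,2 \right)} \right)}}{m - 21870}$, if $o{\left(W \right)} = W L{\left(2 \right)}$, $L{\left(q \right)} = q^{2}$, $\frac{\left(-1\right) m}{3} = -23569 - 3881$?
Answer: $\frac{821}{1680} \approx 0.48869$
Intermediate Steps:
$m = 82350$ ($m = - 3 \left(-23569 - 3881\right) = \left(-3\right) \left(-27450\right) = 82350$)
$D{\left(H,A \right)} = A - 14 A H$ ($D{\left(H,A \right)} = - 14 A H + A = A - 14 A H$)
$o{\left(W \right)} = 4 W$ ($o{\left(W \right)} = W 2^{2} = W 4 = 4 W$)
$\frac{29436 + o{\left(D{\left(-1,2 \right)} \right)}}{m - 21870} = \frac{29436 + 4 \cdot 2 \left(1 - -14\right)}{82350 - 21870} = \frac{29436 + 4 \cdot 2 \left(1 + 14\right)}{60480} = \left(29436 + 4 \cdot 2 \cdot 15\right) \frac{1}{60480} = \left(29436 + 4 \cdot 30\right) \frac{1}{60480} = \left(29436 + 120\right) \frac{1}{60480} = 29556 \cdot \frac{1}{60480} = \frac{821}{1680}$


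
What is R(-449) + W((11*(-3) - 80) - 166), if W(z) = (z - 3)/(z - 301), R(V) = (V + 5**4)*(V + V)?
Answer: -45833779/290 ≈ -1.5805e+5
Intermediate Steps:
R(V) = 2*V*(625 + V) (R(V) = (V + 625)*(2*V) = (625 + V)*(2*V) = 2*V*(625 + V))
W(z) = (-3 + z)/(-301 + z)
R(-449) + W((11*(-3) - 80) - 166) = 2*(-449)*(625 - 449) + (-3 + ((11*(-3) - 80) - 166))/(-301 + ((11*(-3) - 80) - 166)) = 2*(-449)*176 + (-3 + ((-33 - 80) - 166))/(-301 + ((-33 - 80) - 166)) = -158048 + (-3 + (-113 - 166))/(-301 + (-113 - 166)) = -158048 + (-3 - 279)/(-301 - 279) = -158048 - 282/(-580) = -158048 - 1/580*(-282) = -158048 + 141/290 = -45833779/290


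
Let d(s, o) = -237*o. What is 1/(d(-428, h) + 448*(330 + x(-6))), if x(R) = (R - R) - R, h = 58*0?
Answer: 1/150528 ≈ 6.6433e-6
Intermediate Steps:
h = 0
x(R) = -R (x(R) = 0 - R = -R)
1/(d(-428, h) + 448*(330 + x(-6))) = 1/(-237*0 + 448*(330 - 1*(-6))) = 1/(0 + 448*(330 + 6)) = 1/(0 + 448*336) = 1/(0 + 150528) = 1/150528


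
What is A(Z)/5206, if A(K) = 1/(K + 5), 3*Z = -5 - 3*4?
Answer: -3/10412 ≈ -0.00028813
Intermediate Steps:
Z = -17/3 (Z = (-5 - 3*4)/3 = (-5 - 12)/3 = (1/3)*(-17) = -17/3 ≈ -5.6667)
A(K) = 1/(5 + K)
A(Z)/5206 = 1/((5 - 17/3)*5206) = (1/5206)/(-2/3) = -3/2*1/5206 = -3/10412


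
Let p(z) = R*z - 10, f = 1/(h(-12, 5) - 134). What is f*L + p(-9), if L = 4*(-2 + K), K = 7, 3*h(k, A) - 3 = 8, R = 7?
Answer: -28603/391 ≈ -73.153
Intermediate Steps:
h(k, A) = 11/3 (h(k, A) = 1 + (⅓)*8 = 1 + 8/3 = 11/3)
f = -3/391 (f = 1/(11/3 - 134) = 1/(-391/3) = -3/391 ≈ -0.0076726)
p(z) = -10 + 7*z (p(z) = 7*z - 10 = -10 + 7*z)
L = 20 (L = 4*(-2 + 7) = 4*5 = 20)
f*L + p(-9) = -3/391*20 + (-10 + 7*(-9)) = -60/391 + (-10 - 63) = -60/391 - 73 = -28603/391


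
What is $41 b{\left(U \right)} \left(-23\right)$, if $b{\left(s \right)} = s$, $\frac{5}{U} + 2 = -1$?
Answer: $\frac{4715}{3} \approx 1571.7$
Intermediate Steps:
$U = - \frac{5}{3}$ ($U = \frac{5}{-2 - 1} = \frac{5}{-3} = 5 \left(- \frac{1}{3}\right) = - \frac{5}{3} \approx -1.6667$)
$41 b{\left(U \right)} \left(-23\right) = 41 \left(- \frac{5}{3}\right) \left(-23\right) = \left(- \frac{205}{3}\right) \left(-23\right) = \frac{4715}{3}$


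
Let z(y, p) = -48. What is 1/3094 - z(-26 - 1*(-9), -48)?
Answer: 148513/3094 ≈ 48.000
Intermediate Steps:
1/3094 - z(-26 - 1*(-9), -48) = 1/3094 - 1*(-48) = 1/3094 + 48 = 148513/3094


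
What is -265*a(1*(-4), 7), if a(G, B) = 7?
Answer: -1855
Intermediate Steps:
-265*a(1*(-4), 7) = -265*7 = -1855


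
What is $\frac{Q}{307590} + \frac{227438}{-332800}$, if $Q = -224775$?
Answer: $- \frac{2412712907}{1706099200} \approx -1.4142$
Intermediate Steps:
$\frac{Q}{307590} + \frac{227438}{-332800} = - \frac{224775}{307590} + \frac{227438}{-332800} = \left(-224775\right) \frac{1}{307590} + 227438 \left(- \frac{1}{332800}\right) = - \frac{14985}{20506} - \frac{113719}{166400} = - \frac{2412712907}{1706099200}$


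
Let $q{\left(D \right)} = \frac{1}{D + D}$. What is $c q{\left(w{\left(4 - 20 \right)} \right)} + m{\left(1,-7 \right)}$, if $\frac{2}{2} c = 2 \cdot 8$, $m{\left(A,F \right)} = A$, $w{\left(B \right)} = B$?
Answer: $\frac{1}{2} \approx 0.5$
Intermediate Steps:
$c = 16$ ($c = 2 \cdot 8 = 16$)
$q{\left(D \right)} = \frac{1}{2 D}$
$c q{\left(w{\left(4 - 20 \right)} \right)} + m{\left(1,-7 \right)} = 16 \frac{1}{2 \left(4 - 20\right)} + 1 = 16 \frac{1}{2 \left(-16\right)} + 1 = 16 \cdot \frac{1}{2} \left(- \frac{1}{16}\right) + 1 = 16 \left(- \frac{1}{32}\right) + 1 = - \frac{1}{2} + 1 = \frac{1}{2}$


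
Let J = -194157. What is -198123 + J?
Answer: -392280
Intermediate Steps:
-198123 + J = -198123 - 194157 = -392280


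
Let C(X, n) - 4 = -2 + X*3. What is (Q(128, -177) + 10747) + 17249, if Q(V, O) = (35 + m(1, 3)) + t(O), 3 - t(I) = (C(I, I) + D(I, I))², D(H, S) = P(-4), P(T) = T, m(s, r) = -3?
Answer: -256058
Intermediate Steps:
C(X, n) = 2 + 3*X (C(X, n) = 4 + (-2 + X*3) = 4 + (-2 + 3*X) = 2 + 3*X)
D(H, S) = -4
t(I) = 3 - (-2 + 3*I)² (t(I) = 3 - ((2 + 3*I) - 4)² = 3 - (-2 + 3*I)²)
Q(V, O) = 35 - (-2 + 3*O)² (Q(V, O) = (35 - 3) + (3 - (-2 + 3*O)²) = 32 + (3 - (-2 + 3*O)²) = 35 - (-2 + 3*O)²)
(Q(128, -177) + 10747) + 17249 = ((35 - (-2 + 3*(-177))²) + 10747) + 17249 = ((35 - (-2 - 531)²) + 10747) + 17249 = ((35 - 1*(-533)²) + 10747) + 17249 = ((35 - 1*284089) + 10747) + 17249 = ((35 - 284089) + 10747) + 17249 = (-284054 + 10747) + 17249 = -273307 + 17249 = -256058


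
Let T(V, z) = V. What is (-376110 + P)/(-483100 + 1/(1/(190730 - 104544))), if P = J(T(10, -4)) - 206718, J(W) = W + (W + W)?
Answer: 291399/198457 ≈ 1.4683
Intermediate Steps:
J(W) = 3*W (J(W) = W + 2*W = 3*W)
P = -206688 (P = 3*10 - 206718 = 30 - 206718 = -206688)
(-376110 + P)/(-483100 + 1/(1/(190730 - 104544))) = (-376110 - 206688)/(-483100 + 1/(1/(190730 - 104544))) = -582798/(-483100 + 1/(1/86186)) = -582798/(-483100 + 86186) = -582798/(-396914) = -582798*(-1/396914) = 291399/198457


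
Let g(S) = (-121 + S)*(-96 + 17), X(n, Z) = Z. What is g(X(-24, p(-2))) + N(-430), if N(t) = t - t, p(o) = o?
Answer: 9717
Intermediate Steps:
N(t) = 0
g(S) = 9559 - 79*S (g(S) = (-121 + S)*(-79) = 9559 - 79*S)
g(X(-24, p(-2))) + N(-430) = (9559 - 79*(-2)) + 0 = (9559 + 158) + 0 = 9717 + 0 = 9717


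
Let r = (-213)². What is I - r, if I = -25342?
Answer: -70711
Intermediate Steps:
r = 45369
I - r = -25342 - 1*45369 = -25342 - 45369 = -70711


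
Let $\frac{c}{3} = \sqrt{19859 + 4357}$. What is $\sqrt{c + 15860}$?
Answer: $\sqrt{15860 + 6 \sqrt{6054}} \approx 127.78$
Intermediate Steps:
$c = 6 \sqrt{6054}$ ($c = 3 \sqrt{19859 + 4357} = 3 \sqrt{24216} = 3 \cdot 2 \sqrt{6054} = 6 \sqrt{6054} \approx 466.84$)
$\sqrt{c + 15860} = \sqrt{6 \sqrt{6054} + 15860} = \sqrt{15860 + 6 \sqrt{6054}}$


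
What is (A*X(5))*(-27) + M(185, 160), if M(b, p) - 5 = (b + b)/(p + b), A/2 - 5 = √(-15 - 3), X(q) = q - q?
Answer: 419/69 ≈ 6.0725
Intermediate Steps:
X(q) = 0
A = 10 + 6*I*√2 (A = 10 + 2*√(-15 - 3) = 10 + 2*√(-18) = 10 + 2*(3*I*√2) = 10 + 6*I*√2 ≈ 10.0 + 8.4853*I)
M(b, p) = 5 + 2*b/(b + p) (M(b, p) = 5 + (b + b)/(p + b) = 5 + (2*b)/(b + p) = 5 + 2*b/(b + p))
(A*X(5))*(-27) + M(185, 160) = ((10 + 6*I*√2)*0)*(-27) + (5*160 + 7*185)/(185 + 160) = 0*(-27) + (800 + 1295)/345 = 0 + (1/345)*2095 = 0 + 419/69 = 419/69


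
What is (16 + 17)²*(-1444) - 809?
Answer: -1573325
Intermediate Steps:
(16 + 17)²*(-1444) - 809 = 33²*(-1444) - 809 = 1089*(-1444) - 809 = -1572516 - 809 = -1573325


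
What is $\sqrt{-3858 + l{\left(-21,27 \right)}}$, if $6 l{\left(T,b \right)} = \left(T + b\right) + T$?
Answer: $\frac{i \sqrt{15442}}{2} \approx 62.133 i$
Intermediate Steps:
$l{\left(T,b \right)} = \frac{T}{3} + \frac{b}{6}$ ($l{\left(T,b \right)} = \frac{\left(T + b\right) + T}{6} = \frac{b + 2 T}{6} = \frac{T}{3} + \frac{b}{6}$)
$\sqrt{-3858 + l{\left(-21,27 \right)}} = \sqrt{-3858 + \left(\frac{1}{3} \left(-21\right) + \frac{1}{6} \cdot 27\right)} = \sqrt{-3858 + \left(-7 + \frac{9}{2}\right)} = \sqrt{-3858 - \frac{5}{2}} = \sqrt{- \frac{7721}{2}} = \frac{i \sqrt{15442}}{2}$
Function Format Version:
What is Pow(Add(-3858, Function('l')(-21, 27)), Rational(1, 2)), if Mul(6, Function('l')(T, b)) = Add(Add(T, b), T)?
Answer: Mul(Rational(1, 2), I, Pow(15442, Rational(1, 2))) ≈ Mul(62.133, I)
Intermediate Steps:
Function('l')(T, b) = Add(Mul(Rational(1, 3), T), Mul(Rational(1, 6), b)) (Function('l')(T, b) = Mul(Rational(1, 6), Add(Add(T, b), T)) = Mul(Rational(1, 6), Add(b, Mul(2, T))) = Add(Mul(Rational(1, 3), T), Mul(Rational(1, 6), b)))
Pow(Add(-3858, Function('l')(-21, 27)), Rational(1, 2)) = Pow(Add(-3858, Add(Mul(Rational(1, 3), -21), Mul(Rational(1, 6), 27))), Rational(1, 2)) = Pow(Add(-3858, Add(-7, Rational(9, 2))), Rational(1, 2)) = Pow(Add(-3858, Rational(-5, 2)), Rational(1, 2)) = Pow(Rational(-7721, 2), Rational(1, 2)) = Mul(Rational(1, 2), I, Pow(15442, Rational(1, 2)))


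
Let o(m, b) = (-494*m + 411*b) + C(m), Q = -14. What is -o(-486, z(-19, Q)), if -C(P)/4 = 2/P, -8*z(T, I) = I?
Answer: -234060775/972 ≈ -2.4080e+5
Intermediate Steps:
z(T, I) = -I/8
C(P) = -8/P
o(m, b) = -494*m - 8/m + 411*b (o(m, b) = (-494*m + 411*b) - 8/m = -494*m - 8/m + 411*b)
-o(-486, z(-19, Q)) = -(-494*(-486) - 8/(-486) + 411*(-⅛*(-14))) = -(240084 - 8*(-1/486) + 411*(7/4)) = -(240084 + 4/243 + 2877/4) = -1*234060775/972 = -234060775/972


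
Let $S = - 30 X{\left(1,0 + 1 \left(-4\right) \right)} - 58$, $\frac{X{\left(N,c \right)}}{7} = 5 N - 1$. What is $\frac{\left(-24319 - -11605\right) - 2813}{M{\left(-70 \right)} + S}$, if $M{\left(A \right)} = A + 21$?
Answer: $\frac{15527}{947} \approx 16.396$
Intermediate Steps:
$X{\left(N,c \right)} = -7 + 35 N$ ($X{\left(N,c \right)} = 7 \left(5 N - 1\right) = 7 \left(-1 + 5 N\right) = -7 + 35 N$)
$M{\left(A \right)} = 21 + A$
$S = -898$ ($S = - 30 \left(-7 + 35 \cdot 1\right) - 58 = - 30 \left(-7 + 35\right) - 58 = \left(-30\right) 28 - 58 = -840 - 58 = -898$)
$\frac{\left(-24319 - -11605\right) - 2813}{M{\left(-70 \right)} + S} = \frac{\left(-24319 - -11605\right) - 2813}{\left(21 - 70\right) - 898} = \frac{\left(-24319 + 11605\right) - 2813}{-49 - 898} = \frac{-12714 - 2813}{-947} = \left(-15527\right) \left(- \frac{1}{947}\right) = \frac{15527}{947}$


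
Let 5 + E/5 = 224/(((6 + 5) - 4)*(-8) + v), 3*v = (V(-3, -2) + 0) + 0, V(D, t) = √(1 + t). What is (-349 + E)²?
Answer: 4946736012292/31866025 + 2989225344*I/31866025 ≈ 1.5524e+5 + 93.806*I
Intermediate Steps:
v = I/3 (v = ((√(1 - 2) + 0) + 0)/3 = ((√(-1) + 0) + 0)/3 = ((I + 0) + 0)/3 = (I + 0)/3 = I/3 ≈ 0.33333*I)
E = -25 + 2016*(-56 - I/3)/5645 (E = -25 + 5*(224/(((6 + 5) - 4)*(-8) + I/3)) = -25 + 5*(224/((11 - 4)*(-8) + I/3)) = -25 + 5*(224/(7*(-8) + I/3)) = -25 + 5*(224/(-56 + I/3)) = -25 + 5*(224*(9*(-56 - I/3)/28225)) = -25 + 5*(2016*(-56 - I/3)/28225) = -25 + 2016*(-56 - I/3)/5645 ≈ -44.999 - 0.11904*I)
(-349 + E)² = (-349 + (-254021/5645 - 672*I/5645))² = (-2224126/5645 - 672*I/5645)²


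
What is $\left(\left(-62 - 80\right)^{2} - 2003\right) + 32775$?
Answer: $50936$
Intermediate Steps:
$\left(\left(-62 - 80\right)^{2} - 2003\right) + 32775 = \left(\left(-62 - 80\right)^{2} + \left(-13497 + 11494\right)\right) + 32775 = \left(\left(-142\right)^{2} - 2003\right) + 32775 = \left(20164 - 2003\right) + 32775 = 18161 + 32775 = 50936$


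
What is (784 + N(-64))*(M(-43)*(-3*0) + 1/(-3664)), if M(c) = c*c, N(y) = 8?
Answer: -99/458 ≈ -0.21616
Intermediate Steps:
M(c) = c²
(784 + N(-64))*(M(-43)*(-3*0) + 1/(-3664)) = (784 + 8)*((-43)²*(-3*0) + 1/(-3664)) = 792*(1849*0 - 1/3664) = 792*(0 - 1/3664) = 792*(-1/3664) = -99/458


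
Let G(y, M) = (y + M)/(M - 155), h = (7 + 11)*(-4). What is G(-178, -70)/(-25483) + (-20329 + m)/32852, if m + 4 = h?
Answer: -117003785671/188362691100 ≈ -0.62116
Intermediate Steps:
h = -72 (h = 18*(-4) = -72)
m = -76 (m = -4 - 72 = -76)
G(y, M) = (M + y)/(-155 + M)
G(-178, -70)/(-25483) + (-20329 + m)/32852 = ((-70 - 178)/(-155 - 70))/(-25483) + (-20329 - 76)/32852 = (-248/(-225))*(-1/25483) - 20405*1/32852 = -1/225*(-248)*(-1/25483) - 20405/32852 = (248/225)*(-1/25483) - 20405/32852 = -248/5733675 - 20405/32852 = -117003785671/188362691100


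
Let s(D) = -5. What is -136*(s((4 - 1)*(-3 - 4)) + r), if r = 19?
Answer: -1904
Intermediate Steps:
-136*(s((4 - 1)*(-3 - 4)) + r) = -136*(-5 + 19) = -136*14 = -1904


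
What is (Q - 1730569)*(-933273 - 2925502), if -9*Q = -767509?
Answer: 57139242995300/9 ≈ 6.3488e+12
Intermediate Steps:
Q = 767509/9 (Q = -⅑*(-767509) = 767509/9 ≈ 85279.)
(Q - 1730569)*(-933273 - 2925502) = (767509/9 - 1730569)*(-933273 - 2925502) = -14807612/9*(-3858775) = 57139242995300/9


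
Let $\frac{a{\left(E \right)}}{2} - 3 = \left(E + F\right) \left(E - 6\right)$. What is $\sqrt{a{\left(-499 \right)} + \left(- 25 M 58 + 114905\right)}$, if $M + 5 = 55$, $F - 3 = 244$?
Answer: $\sqrt{296931} \approx 544.91$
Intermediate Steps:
$F = 247$ ($F = 3 + 244 = 247$)
$M = 50$ ($M = -5 + 55 = 50$)
$a{\left(E \right)} = 6 + 2 \left(-6 + E\right) \left(247 + E\right)$ ($a{\left(E \right)} = 6 + 2 \left(E + 247\right) \left(E - 6\right) = 6 + 2 \left(247 + E\right) \left(-6 + E\right) = 6 + 2 \left(-6 + E\right) \left(247 + E\right)$)
$\sqrt{a{\left(-499 \right)} + \left(- 25 M 58 + 114905\right)} = \sqrt{\left(-2958 + 2 \left(-499\right)^{2} + 482 \left(-499\right)\right) + \left(\left(-25\right) 50 \cdot 58 + 114905\right)} = \sqrt{\left(-2958 + 2 \cdot 249001 - 240518\right) + \left(\left(-1250\right) 58 + 114905\right)} = \sqrt{\left(-2958 + 498002 - 240518\right) + \left(-72500 + 114905\right)} = \sqrt{254526 + 42405} = \sqrt{296931}$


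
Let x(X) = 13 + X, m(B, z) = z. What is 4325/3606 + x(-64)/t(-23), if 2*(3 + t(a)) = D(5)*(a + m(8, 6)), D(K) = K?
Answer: 761387/328146 ≈ 2.3203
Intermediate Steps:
t(a) = 12 + 5*a/2 (t(a) = -3 + (5*(a + 6))/2 = -3 + (5*(6 + a))/2 = -3 + (30 + 5*a)/2 = -3 + (15 + 5*a/2) = 12 + 5*a/2)
4325/3606 + x(-64)/t(-23) = 4325/3606 + (13 - 64)/(12 + (5/2)*(-23)) = 4325*(1/3606) - 51/(12 - 115/2) = 4325/3606 - 51/(-91/2) = 4325/3606 - 51*(-2/91) = 4325/3606 + 102/91 = 761387/328146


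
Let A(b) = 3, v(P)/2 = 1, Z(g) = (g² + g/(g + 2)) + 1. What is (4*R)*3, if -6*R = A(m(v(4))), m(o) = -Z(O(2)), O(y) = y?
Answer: -6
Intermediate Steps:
Z(g) = 1 + g² + g/(2 + g) (Z(g) = (g² + g/(2 + g)) + 1 = 1 + g² + g/(2 + g))
v(P) = 2 (v(P) = 2*1 = 2)
m(o) = -11/2 (m(o) = -(2 + 2³ + 2*2 + 2*2²)/(2 + 2) = -(2 + 8 + 4 + 2*4)/4 = -(2 + 8 + 4 + 8)/4 = -22/4 = -1*11/2 = -11/2)
R = -½ (R = -⅙*3 = -½ ≈ -0.50000)
(4*R)*3 = (4*(-½))*3 = -2*3 = -6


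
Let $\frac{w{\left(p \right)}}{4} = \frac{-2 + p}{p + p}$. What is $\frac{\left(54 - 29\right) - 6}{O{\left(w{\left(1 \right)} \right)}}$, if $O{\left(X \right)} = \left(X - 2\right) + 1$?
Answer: $- \frac{19}{3} \approx -6.3333$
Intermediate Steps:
$w{\left(p \right)} = \frac{2 \left(-2 + p\right)}{p}$ ($w{\left(p \right)} = 4 \frac{-2 + p}{p + p} = 4 \frac{-2 + p}{2 p} = \frac{2 \left(-2 + p\right)}{p}$)
$O{\left(X \right)} = -1 + X$ ($O{\left(X \right)} = \left(-2 + X\right) + 1 = -1 + X$)
$\frac{\left(54 - 29\right) - 6}{O{\left(w{\left(1 \right)} \right)}} = \frac{\left(54 - 29\right) - 6}{-1 + \left(2 - \frac{4}{1}\right)} = \frac{\left(54 - 29\right) - 6}{-1 + \left(2 - 4\right)} = \frac{25 - 6}{-1 + \left(2 - 4\right)} = \frac{19}{-1 - 2} = \frac{19}{-3} = 19 \left(- \frac{1}{3}\right) = - \frac{19}{3}$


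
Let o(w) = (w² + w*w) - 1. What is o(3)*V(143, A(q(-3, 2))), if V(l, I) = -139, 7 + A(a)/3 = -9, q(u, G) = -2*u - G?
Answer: -2363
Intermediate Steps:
q(u, G) = -G - 2*u
A(a) = -48 (A(a) = -21 + 3*(-9) = -21 - 27 = -48)
o(w) = -1 + 2*w² (o(w) = (w² + w²) - 1 = 2*w² - 1 = -1 + 2*w²)
o(3)*V(143, A(q(-3, 2))) = (-1 + 2*3²)*(-139) = (-1 + 2*9)*(-139) = (-1 + 18)*(-139) = 17*(-139) = -2363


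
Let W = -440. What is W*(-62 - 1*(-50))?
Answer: 5280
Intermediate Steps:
W*(-62 - 1*(-50)) = -440*(-62 - 1*(-50)) = -440*(-62 + 50) = -440*(-12) = 5280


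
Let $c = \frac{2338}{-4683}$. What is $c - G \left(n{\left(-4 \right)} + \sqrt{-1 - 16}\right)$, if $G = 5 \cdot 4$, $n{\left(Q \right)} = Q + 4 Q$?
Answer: $\frac{267266}{669} - 20 i \sqrt{17} \approx 399.5 - 82.462 i$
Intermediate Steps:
$n{\left(Q \right)} = 5 Q$
$c = - \frac{334}{669}$ ($c = 2338 \left(- \frac{1}{4683}\right) = - \frac{334}{669} \approx -0.49925$)
$G = 20$
$c - G \left(n{\left(-4 \right)} + \sqrt{-1 - 16}\right) = - \frac{334}{669} - 20 \left(5 \left(-4\right) + \sqrt{-1 - 16}\right) = - \frac{334}{669} - 20 \left(-20 + \sqrt{-17}\right) = - \frac{334}{669} - 20 \left(-20 + i \sqrt{17}\right) = - \frac{334}{669} - \left(-400 + 20 i \sqrt{17}\right) = - \frac{334}{669} + \left(400 - 20 i \sqrt{17}\right) = \frac{267266}{669} - 20 i \sqrt{17}$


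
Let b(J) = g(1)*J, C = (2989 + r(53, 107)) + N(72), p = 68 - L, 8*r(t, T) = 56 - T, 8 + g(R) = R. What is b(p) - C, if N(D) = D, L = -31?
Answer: -29981/8 ≈ -3747.6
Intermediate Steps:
g(R) = -8 + R
r(t, T) = 7 - T/8 (r(t, T) = (56 - T)/8 = 7 - T/8)
p = 99 (p = 68 - 1*(-31) = 68 + 31 = 99)
C = 24437/8 (C = (2989 + (7 - ⅛*107)) + 72 = (2989 + (7 - 107/8)) + 72 = (2989 - 51/8) + 72 = 23861/8 + 72 = 24437/8 ≈ 3054.6)
b(J) = -7*J (b(J) = (-8 + 1)*J = -7*J)
b(p) - C = -7*99 - 1*24437/8 = -693 - 24437/8 = -29981/8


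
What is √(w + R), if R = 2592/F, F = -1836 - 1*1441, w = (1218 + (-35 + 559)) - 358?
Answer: 2*√3713476738/3277 ≈ 37.192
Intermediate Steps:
w = 1384 (w = (1218 + 524) - 358 = 1742 - 358 = 1384)
F = -3277 (F = -1836 - 1441 = -3277)
R = -2592/3277 (R = 2592/(-3277) = 2592*(-1/3277) = -2592/3277 ≈ -0.79097)
√(w + R) = √(1384 - 2592/3277) = √(4532776/3277) = 2*√3713476738/3277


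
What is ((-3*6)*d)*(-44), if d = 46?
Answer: 36432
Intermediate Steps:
((-3*6)*d)*(-44) = (-3*6*46)*(-44) = -18*46*(-44) = -828*(-44) = 36432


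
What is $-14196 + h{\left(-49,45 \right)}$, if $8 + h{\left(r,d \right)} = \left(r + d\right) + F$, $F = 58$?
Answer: $-14150$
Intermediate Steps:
$h{\left(r,d \right)} = 50 + d + r$ ($h{\left(r,d \right)} = -8 + \left(\left(r + d\right) + 58\right) = -8 + \left(\left(d + r\right) + 58\right) = -8 + \left(58 + d + r\right) = 50 + d + r$)
$-14196 + h{\left(-49,45 \right)} = -14196 + \left(50 + 45 - 49\right) = -14196 + 46 = -14150$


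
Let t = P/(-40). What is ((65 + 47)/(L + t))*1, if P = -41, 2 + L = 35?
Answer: 4480/1361 ≈ 3.2917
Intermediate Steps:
L = 33 (L = -2 + 35 = 33)
t = 41/40 (t = -41/(-40) = -41*(-1/40) = 41/40 ≈ 1.0250)
((65 + 47)/(L + t))*1 = ((65 + 47)/(33 + 41/40))*1 = (112/(1361/40))*1 = (112*(40/1361))*1 = (4480/1361)*1 = 4480/1361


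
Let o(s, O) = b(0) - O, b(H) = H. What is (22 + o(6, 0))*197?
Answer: 4334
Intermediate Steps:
o(s, O) = -O (o(s, O) = 0 - O = -O)
(22 + o(6, 0))*197 = (22 - 1*0)*197 = (22 + 0)*197 = 22*197 = 4334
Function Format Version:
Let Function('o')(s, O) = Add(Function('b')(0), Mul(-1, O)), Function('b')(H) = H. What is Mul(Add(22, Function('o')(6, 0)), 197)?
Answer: 4334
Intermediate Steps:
Function('o')(s, O) = Mul(-1, O) (Function('o')(s, O) = Add(0, Mul(-1, O)) = Mul(-1, O))
Mul(Add(22, Function('o')(6, 0)), 197) = Mul(Add(22, Mul(-1, 0)), 197) = Mul(Add(22, 0), 197) = Mul(22, 197) = 4334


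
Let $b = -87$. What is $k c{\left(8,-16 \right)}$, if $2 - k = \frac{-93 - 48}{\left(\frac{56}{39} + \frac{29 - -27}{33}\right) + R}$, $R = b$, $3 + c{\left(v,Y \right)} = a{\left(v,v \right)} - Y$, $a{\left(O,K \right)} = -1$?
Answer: $\frac{45876}{11993} \approx 3.8252$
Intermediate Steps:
$c{\left(v,Y \right)} = -4 - Y$ ($c{\left(v,Y \right)} = -3 - \left(1 + Y\right) = -4 - Y$)
$R = -87$
$k = \frac{3823}{11993}$ ($k = 2 - \frac{-93 - 48}{\left(\frac{56}{39} + \frac{29 - -27}{33}\right) - 87} = 2 - - \frac{141}{\left(56 \cdot \frac{1}{39} + \left(29 + 27\right) \frac{1}{33}\right) - 87} = 2 - - \frac{141}{\left(\frac{56}{39} + 56 \cdot \frac{1}{33}\right) - 87} = 2 - - \frac{141}{\left(\frac{56}{39} + \frac{56}{33}\right) - 87} = 2 - - \frac{141}{\frac{448}{143} - 87} = 2 - - \frac{141}{- \frac{11993}{143}} = 2 - \left(-141\right) \left(- \frac{143}{11993}\right) = 2 - \frac{20163}{11993} = \frac{3823}{11993} \approx 0.31877$)
$k c{\left(8,-16 \right)} = \frac{3823 \left(-4 - -16\right)}{11993} = \frac{3823 \left(-4 + 16\right)}{11993} = \frac{3823}{11993} \cdot 12 = \frac{45876}{11993}$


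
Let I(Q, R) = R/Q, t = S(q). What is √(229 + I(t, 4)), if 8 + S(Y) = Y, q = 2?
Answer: √2055/3 ≈ 15.111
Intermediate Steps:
S(Y) = -8 + Y
t = -6 (t = -8 + 2 = -6)
√(229 + I(t, 4)) = √(229 + 4/(-6)) = √(229 + 4*(-⅙)) = √(229 - ⅔) = √(685/3) = √2055/3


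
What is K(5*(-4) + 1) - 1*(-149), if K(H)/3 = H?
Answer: 92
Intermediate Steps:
K(H) = 3*H
K(5*(-4) + 1) - 1*(-149) = 3*(5*(-4) + 1) - 1*(-149) = 3*(-20 + 1) + 149 = 3*(-19) + 149 = -57 + 149 = 92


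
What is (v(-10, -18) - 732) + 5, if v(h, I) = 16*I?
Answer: -1015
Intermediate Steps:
(v(-10, -18) - 732) + 5 = (16*(-18) - 732) + 5 = (-288 - 732) + 5 = -1020 + 5 = -1015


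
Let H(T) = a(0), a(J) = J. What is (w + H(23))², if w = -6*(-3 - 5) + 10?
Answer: 3364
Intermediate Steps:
H(T) = 0
w = 58 (w = -6*(-8) + 10 = 48 + 10 = 58)
(w + H(23))² = (58 + 0)² = 58² = 3364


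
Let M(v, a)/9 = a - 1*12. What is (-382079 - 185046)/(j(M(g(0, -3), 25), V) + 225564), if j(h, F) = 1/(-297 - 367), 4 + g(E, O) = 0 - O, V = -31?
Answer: -5793400/2304223 ≈ -2.5143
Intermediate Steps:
g(E, O) = -4 - O (g(E, O) = -4 + (0 - O) = -4 - O)
M(v, a) = -108 + 9*a (M(v, a) = 9*(a - 1*12) = 9*(a - 12) = 9*(-12 + a) = -108 + 9*a)
j(h, F) = -1/664 (j(h, F) = 1/(-664) = -1/664)
(-382079 - 185046)/(j(M(g(0, -3), 25), V) + 225564) = (-382079 - 185046)/(-1/664 + 225564) = -567125/149774495/664 = -567125*664/149774495 = -5793400/2304223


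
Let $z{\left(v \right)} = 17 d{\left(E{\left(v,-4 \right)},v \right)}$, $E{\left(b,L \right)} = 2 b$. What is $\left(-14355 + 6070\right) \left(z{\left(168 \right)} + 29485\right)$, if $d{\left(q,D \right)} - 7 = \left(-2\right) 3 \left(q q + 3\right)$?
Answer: $95162288790$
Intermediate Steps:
$d{\left(q,D \right)} = -11 - 6 q^{2}$ ($d{\left(q,D \right)} = 7 + \left(-2\right) 3 \left(q q + 3\right) = 7 - 6 \left(q^{2} + 3\right) = 7 - 6 \left(3 + q^{2}\right) = 7 - \left(18 + 6 q^{2}\right) = -11 - 6 q^{2}$)
$z{\left(v \right)} = -187 - 408 v^{2}$ ($z{\left(v \right)} = 17 \left(-11 - 6 \left(2 v\right)^{2}\right) = 17 \left(-11 - 6 \cdot 4 v^{2}\right) = 17 \left(-11 - 24 v^{2}\right) = -187 - 408 v^{2}$)
$\left(-14355 + 6070\right) \left(z{\left(168 \right)} + 29485\right) = \left(-14355 + 6070\right) \left(\left(-187 - 408 \cdot 168^{2}\right) + 29485\right) = - 8285 \left(\left(-187 - 11515392\right) + 29485\right) = - 8285 \left(-11515579 + 29485\right) = \left(-8285\right) \left(-11486094\right) = 95162288790$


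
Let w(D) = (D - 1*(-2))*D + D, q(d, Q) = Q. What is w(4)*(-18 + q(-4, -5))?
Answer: -644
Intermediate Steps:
w(D) = D + D*(2 + D) (w(D) = (D + 2)*D + D = (2 + D)*D + D = D*(2 + D) + D = D + D*(2 + D))
w(4)*(-18 + q(-4, -5)) = (4*(3 + 4))*(-18 - 5) = (4*7)*(-23) = 28*(-23) = -644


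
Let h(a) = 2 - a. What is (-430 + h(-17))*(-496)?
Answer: 203856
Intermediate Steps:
(-430 + h(-17))*(-496) = (-430 + (2 - 1*(-17)))*(-496) = (-430 + (2 + 17))*(-496) = (-430 + 19)*(-496) = -411*(-496) = 203856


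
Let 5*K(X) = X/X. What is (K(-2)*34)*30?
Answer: 204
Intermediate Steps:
K(X) = ⅕ (K(X) = (X/X)/5 = (⅕)*1 = ⅕)
(K(-2)*34)*30 = ((⅕)*34)*30 = (34/5)*30 = 204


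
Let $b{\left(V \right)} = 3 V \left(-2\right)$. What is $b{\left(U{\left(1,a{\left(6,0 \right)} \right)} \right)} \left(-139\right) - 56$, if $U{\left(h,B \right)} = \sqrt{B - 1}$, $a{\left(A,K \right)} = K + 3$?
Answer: $-56 + 834 \sqrt{2} \approx 1123.5$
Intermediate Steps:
$a{\left(A,K \right)} = 3 + K$
$U{\left(h,B \right)} = \sqrt{-1 + B}$
$b{\left(V \right)} = - 6 V$
$b{\left(U{\left(1,a{\left(6,0 \right)} \right)} \right)} \left(-139\right) - 56 = - 6 \sqrt{-1 + \left(3 + 0\right)} \left(-139\right) - 56 = - 6 \sqrt{-1 + 3} \left(-139\right) - 56 = - 6 \sqrt{2} \left(-139\right) - 56 = 834 \sqrt{2} - 56 = -56 + 834 \sqrt{2}$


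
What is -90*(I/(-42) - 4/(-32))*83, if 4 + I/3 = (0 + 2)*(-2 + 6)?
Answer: 33615/28 ≈ 1200.5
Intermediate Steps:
I = 12 (I = -12 + 3*((0 + 2)*(-2 + 6)) = -12 + 3*(2*4) = -12 + 3*8 = -12 + 24 = 12)
-90*(I/(-42) - 4/(-32))*83 = -90*(12/(-42) - 4/(-32))*83 = -90*(12*(-1/42) - 4*(-1/32))*83 = -90*(-2/7 + 1/8)*83 = -90*(-9/56)*83 = (405/28)*83 = 33615/28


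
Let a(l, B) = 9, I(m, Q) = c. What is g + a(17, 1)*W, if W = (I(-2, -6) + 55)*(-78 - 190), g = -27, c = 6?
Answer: -147159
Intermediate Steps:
I(m, Q) = 6
W = -16348 (W = (6 + 55)*(-78 - 190) = 61*(-268) = -16348)
g + a(17, 1)*W = -27 + 9*(-16348) = -27 - 147132 = -147159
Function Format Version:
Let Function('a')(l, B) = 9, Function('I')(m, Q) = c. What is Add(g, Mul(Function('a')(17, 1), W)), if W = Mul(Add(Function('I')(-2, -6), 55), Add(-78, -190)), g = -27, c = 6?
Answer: -147159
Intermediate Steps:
Function('I')(m, Q) = 6
W = -16348 (W = Mul(Add(6, 55), Add(-78, -190)) = Mul(61, -268) = -16348)
Add(g, Mul(Function('a')(17, 1), W)) = Add(-27, Mul(9, -16348)) = Add(-27, -147132) = -147159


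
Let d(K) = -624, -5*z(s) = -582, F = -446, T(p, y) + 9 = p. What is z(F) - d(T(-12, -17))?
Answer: 3702/5 ≈ 740.40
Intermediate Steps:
T(p, y) = -9 + p
z(s) = 582/5 (z(s) = -1/5*(-582) = 582/5)
z(F) - d(T(-12, -17)) = 582/5 - 1*(-624) = 582/5 + 624 = 3702/5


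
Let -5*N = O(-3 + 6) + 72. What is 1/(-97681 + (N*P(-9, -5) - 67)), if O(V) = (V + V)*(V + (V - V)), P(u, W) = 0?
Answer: -1/97748 ≈ -1.0230e-5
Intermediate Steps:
O(V) = 2*V² (O(V) = (2*V)*(V + 0) = (2*V)*V = 2*V²)
N = -18 (N = -(2*(-3 + 6)² + 72)/5 = -(2*3² + 72)/5 = -(2*9 + 72)/5 = -(18 + 72)/5 = -⅕*90 = -18)
1/(-97681 + (N*P(-9, -5) - 67)) = 1/(-97681 + (-18*0 - 67)) = 1/(-97681 + (0 - 67)) = 1/(-97681 - 67) = 1/(-97748) = -1/97748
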